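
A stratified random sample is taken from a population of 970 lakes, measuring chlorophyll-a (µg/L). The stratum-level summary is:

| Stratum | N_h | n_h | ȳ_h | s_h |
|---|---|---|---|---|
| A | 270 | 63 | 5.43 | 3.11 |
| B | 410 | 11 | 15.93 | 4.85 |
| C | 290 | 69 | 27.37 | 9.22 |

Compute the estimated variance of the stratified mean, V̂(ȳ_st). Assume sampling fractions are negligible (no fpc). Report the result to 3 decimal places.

V̂(ȳ_st) ≈ 0.504

V̂(ȳ_st) = Σ W_h² s_h²/n_h, with W_h = N_h/N and N = 970:
  stratum A: (270/970)²·3.11²/63 = 0.011895
  stratum B: (410/970)²·4.85²/11 = 0.382045
  stratum C: (290/970)²·9.22²/69 = 0.11012
V̂(ȳ_st) = 0.50406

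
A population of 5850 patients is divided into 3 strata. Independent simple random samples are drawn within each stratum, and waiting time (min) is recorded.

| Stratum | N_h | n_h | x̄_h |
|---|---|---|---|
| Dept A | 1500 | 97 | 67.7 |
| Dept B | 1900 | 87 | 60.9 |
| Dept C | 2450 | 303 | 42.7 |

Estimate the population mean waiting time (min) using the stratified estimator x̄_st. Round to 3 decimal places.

x̄_st ≈ 55.021

N = Σ N_h = 5850. Stratum weights W_h = N_h/N.
x̄_st = (1500·67.7 + 1900·60.9 + 2450·42.7) / 5850 = 55.02137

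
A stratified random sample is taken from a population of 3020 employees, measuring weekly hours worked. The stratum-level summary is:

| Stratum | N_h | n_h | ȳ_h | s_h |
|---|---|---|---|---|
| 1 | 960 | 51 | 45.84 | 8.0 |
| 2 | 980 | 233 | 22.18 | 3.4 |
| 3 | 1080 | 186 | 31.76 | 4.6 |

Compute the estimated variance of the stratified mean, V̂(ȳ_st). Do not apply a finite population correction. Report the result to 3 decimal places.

V̂(ȳ_st) ≈ 0.147

V̂(ȳ_st) = Σ W_h² s_h²/n_h, with W_h = N_h/N and N = 3020:
  stratum 1: (960/3020)²·8.0²/51 = 0.126806
  stratum 2: (980/3020)²·3.4²/233 = 0.00522445
  stratum 3: (1080/3020)²·4.6²/186 = 0.0145491
V̂(ȳ_st) = 0.146579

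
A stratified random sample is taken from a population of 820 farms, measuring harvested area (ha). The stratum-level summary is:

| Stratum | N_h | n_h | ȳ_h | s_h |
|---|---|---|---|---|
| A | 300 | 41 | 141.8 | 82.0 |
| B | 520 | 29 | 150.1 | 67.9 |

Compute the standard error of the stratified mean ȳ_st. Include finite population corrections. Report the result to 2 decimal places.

V̂(ȳ_st) = Σ W_h² (1 − n_h/N_h) s_h²/n_h, with W_h = N_h/N and N = 820:
  stratum A: (300/820)²·(1 − 41/300)·82.0²/41 = 18.9512
  stratum B: (520/820)²·(1 − 29/520)·67.9²/29 = 60.3669
V̂(ȳ_st) = 79.3181
SE(ȳ_st) = √79.3181 = 8.90607

SE(ȳ_st) ≈ 8.91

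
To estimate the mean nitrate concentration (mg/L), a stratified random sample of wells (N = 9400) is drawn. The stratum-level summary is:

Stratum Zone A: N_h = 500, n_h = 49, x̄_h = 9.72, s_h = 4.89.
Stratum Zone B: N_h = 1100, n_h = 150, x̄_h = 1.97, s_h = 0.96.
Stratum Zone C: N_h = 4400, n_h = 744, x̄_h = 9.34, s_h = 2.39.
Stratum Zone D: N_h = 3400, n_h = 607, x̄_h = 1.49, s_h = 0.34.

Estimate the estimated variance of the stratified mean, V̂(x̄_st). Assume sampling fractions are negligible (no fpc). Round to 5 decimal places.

V̂(x̄_st) ≈ 0.00317

V̂(x̄_st) = Σ W_h² s_h²/n_h, with W_h = N_h/N and N = 9400:
  stratum Zone A: (500/9400)²·4.89²/49 = 0.00138072
  stratum Zone B: (1100/9400)²·0.96²/150 = 8.41358e-05
  stratum Zone C: (4400/9400)²·2.39²/744 = 0.00168218
  stratum Zone D: (3400/9400)²·0.34²/607 = 2.49156e-05
V̂(x̄_st) = 0.00317195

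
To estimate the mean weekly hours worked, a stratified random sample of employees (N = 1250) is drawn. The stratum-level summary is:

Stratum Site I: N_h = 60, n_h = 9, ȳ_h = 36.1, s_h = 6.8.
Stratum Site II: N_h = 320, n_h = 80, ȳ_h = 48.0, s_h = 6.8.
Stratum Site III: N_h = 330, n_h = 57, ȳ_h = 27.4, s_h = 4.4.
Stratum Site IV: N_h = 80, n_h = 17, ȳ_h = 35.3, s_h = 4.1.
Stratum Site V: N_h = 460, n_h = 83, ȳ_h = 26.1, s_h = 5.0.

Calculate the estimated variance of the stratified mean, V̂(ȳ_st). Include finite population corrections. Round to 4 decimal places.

V̂(ȳ_st) ≈ 0.0947

V̂(ȳ_st) = Σ W_h² (1 − n_h/N_h) s_h²/n_h, with W_h = N_h/N and N = 1250:
  stratum Site I: (60/1250)²·(1 − 9/60)·6.8²/9 = 0.0100618
  stratum Site II: (320/1250)²·(1 − 80/320)·6.8²/80 = 0.0284099
  stratum Site III: (330/1250)²·(1 − 57/330)·4.4²/57 = 0.0195834
  stratum Site IV: (80/1250)²·(1 − 17/80)·4.1²/17 = 0.00318955
  stratum Site V: (460/1250)²·(1 − 83/460)·5.0²/83 = 0.0334304
V̂(ȳ_st) = 0.0946749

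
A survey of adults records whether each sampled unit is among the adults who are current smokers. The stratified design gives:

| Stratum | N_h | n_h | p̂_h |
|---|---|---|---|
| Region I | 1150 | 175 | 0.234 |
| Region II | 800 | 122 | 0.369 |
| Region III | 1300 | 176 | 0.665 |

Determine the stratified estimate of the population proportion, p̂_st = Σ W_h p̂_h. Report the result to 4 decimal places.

p̂_st ≈ 0.4396

N = 3250; stratum weights W_h = N_h/N.
p̂_st = Σ W_h p̂_h = (1150·0.234 + 800·0.369 + 1300·0.665)/3250 = 0.43963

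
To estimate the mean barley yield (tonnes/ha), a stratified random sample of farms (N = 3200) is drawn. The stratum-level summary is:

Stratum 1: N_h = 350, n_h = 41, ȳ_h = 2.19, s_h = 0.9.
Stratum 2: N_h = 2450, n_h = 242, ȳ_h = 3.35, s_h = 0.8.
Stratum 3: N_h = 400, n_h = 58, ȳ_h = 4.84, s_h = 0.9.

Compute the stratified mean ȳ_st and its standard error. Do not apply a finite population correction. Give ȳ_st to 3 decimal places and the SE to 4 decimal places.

ȳ_st ≈ 3.409, SE ≈ 0.0448

ȳ_st = Σ W_h ȳ_h = (350·2.19 + 2450·3.35 + 400·4.84)/3200 = 3.40937
V̂(ȳ_st) = Σ W_h² s_h²/n_h, with W_h = N_h/N and N = 3200:
  stratum 1: (350/3200)²·0.9²/41 = 0.00023634
  stratum 2: (2450/3200)²·0.8²/242 = 0.00155023
  stratum 3: (400/3200)²·0.9²/58 = 0.000218211
V̂(ȳ_st) = 0.00200478
SE(ȳ_st) = √0.00200478 = 0.0447748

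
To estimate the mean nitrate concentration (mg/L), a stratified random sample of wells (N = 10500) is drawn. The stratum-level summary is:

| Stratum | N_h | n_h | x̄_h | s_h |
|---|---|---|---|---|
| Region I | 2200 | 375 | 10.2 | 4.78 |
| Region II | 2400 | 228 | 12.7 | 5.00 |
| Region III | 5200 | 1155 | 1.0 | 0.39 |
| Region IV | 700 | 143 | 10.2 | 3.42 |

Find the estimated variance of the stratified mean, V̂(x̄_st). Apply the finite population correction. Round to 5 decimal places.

V̂(x̄_st) = Σ W_h² (1 − n_h/N_h) s_h²/n_h, with W_h = N_h/N and N = 10500:
  stratum Region I: (2200/10500)²·(1 − 375/2200)·4.78²/375 = 0.00221887
  stratum Region II: (2400/10500)²·(1 − 228/2400)·5.00²/228 = 0.00518439
  stratum Region III: (5200/10500)²·(1 − 1155/5200)·0.39²/1155 = 2.51241e-05
  stratum Region IV: (700/10500)²·(1 − 143/700)·3.42²/143 = 0.000289262
V̂(x̄_st) = 0.00771764

V̂(x̄_st) ≈ 0.00772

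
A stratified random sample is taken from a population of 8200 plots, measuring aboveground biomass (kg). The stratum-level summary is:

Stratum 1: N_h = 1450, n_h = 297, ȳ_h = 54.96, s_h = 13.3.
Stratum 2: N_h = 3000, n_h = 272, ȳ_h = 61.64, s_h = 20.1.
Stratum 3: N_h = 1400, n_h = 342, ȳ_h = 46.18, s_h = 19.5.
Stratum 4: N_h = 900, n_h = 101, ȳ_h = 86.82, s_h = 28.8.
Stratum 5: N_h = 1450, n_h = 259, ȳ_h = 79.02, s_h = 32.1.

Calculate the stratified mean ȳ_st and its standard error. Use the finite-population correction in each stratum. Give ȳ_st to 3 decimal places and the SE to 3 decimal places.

ȳ_st = Σ W_h ȳ_h = (1450·54.96 + 3000·61.64 + 1400·46.18 + 900·86.82 + 1450·79.02)/8200 = 63.65622
V̂(ȳ_st) = Σ W_h² (1 − n_h/N_h) s_h²/n_h, with W_h = N_h/N and N = 8200:
  stratum 1: (1450/8200)²·(1 − 297/1450)·13.3²/297 = 0.0148087
  stratum 2: (3000/8200)²·(1 − 272/3000)·20.1²/272 = 0.180784
  stratum 3: (1400/8200)²·(1 − 342/1400)·19.5²/342 = 0.0244923
  stratum 4: (900/8200)²·(1 − 101/900)·28.8²/101 = 0.0878264
  stratum 5: (1450/8200)²·(1 − 259/1450)·32.1²/259 = 0.102179
V̂(ȳ_st) = 0.410091
SE(ȳ_st) = √0.410091 = 0.640383

ȳ_st ≈ 63.656, SE ≈ 0.640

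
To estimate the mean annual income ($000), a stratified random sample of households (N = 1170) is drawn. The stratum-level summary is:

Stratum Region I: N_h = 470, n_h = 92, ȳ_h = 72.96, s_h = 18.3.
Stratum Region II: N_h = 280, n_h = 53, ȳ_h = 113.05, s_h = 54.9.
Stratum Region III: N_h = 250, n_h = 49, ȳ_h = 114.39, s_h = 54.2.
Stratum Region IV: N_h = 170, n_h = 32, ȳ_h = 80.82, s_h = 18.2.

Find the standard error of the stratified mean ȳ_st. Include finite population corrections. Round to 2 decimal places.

V̂(ȳ_st) = Σ W_h² (1 − n_h/N_h) s_h²/n_h, with W_h = N_h/N and N = 1170:
  stratum Region I: (470/1170)²·(1 − 92/470)·18.3²/92 = 0.472424
  stratum Region II: (280/1170)²·(1 − 53/280)·54.9²/53 = 2.64047
  stratum Region III: (250/1170)²·(1 − 49/250)·54.2²/49 = 2.20073
  stratum Region IV: (170/1170)²·(1 − 32/170)·18.2²/32 = 0.177398
V̂(ȳ_st) = 5.49102
SE(ȳ_st) = √5.49102 = 2.34329

SE(ȳ_st) ≈ 2.34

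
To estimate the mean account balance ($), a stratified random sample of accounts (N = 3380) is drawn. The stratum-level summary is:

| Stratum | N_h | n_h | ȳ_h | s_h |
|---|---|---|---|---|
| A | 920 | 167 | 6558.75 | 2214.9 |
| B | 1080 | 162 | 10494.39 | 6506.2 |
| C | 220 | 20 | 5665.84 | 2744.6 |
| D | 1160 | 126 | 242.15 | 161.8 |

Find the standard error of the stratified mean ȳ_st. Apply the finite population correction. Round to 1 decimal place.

V̂(ȳ_st) = Σ W_h² (1 − n_h/N_h) s_h²/n_h, with W_h = N_h/N and N = 3380:
  stratum A: (920/3380)²·(1 − 167/920)·2214.9²/167 = 1781.32
  stratum B: (1080/3380)²·(1 − 162/1080)·6506.2²/162 = 22676.3
  stratum C: (220/3380)²·(1 − 20/220)·2744.6²/20 = 1450.6
  stratum D: (1160/3380)²·(1 − 126/1160)·161.8²/126 = 21.8138
V̂(ȳ_st) = 25930.1
SE(ȳ_st) = √25930.1 = 161.028

SE(ȳ_st) ≈ 161.0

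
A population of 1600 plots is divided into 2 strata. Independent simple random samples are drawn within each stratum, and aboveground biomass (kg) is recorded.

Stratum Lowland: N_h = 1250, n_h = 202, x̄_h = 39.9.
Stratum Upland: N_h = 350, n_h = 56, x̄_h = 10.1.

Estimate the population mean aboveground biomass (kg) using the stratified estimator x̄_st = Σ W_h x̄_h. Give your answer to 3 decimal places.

N = Σ N_h = 1600. Stratum weights W_h = N_h/N.
x̄_st = (1250·39.9 + 350·10.1) / 1600 = 33.38125

x̄_st ≈ 33.381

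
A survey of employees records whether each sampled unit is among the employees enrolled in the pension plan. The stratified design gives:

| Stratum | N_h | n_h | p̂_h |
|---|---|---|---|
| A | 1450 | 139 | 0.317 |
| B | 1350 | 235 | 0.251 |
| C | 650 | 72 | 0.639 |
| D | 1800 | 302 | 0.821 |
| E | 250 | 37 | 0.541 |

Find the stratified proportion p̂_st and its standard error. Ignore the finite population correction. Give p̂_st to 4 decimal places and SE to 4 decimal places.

p̂_st ≈ 0.5140, SE ≈ 0.0164

N = 5500; stratum weights W_h = N_h/N.
p̂_st = Σ W_h p̂_h = (1450·0.317 + 1350·0.251 + 650·0.639 + 1800·0.821 + 250·0.541)/5500 = 0.51398
V̂(p̂_st) = Σ W_h² p̂_h(1−p̂_h)/(n_h−1):
  stratum A: (1450/5500)²·0.317·0.683/138 = 0.000109046
  stratum B: (1350/5500)²·0.251·0.749/234 = 4.84041e-05
  stratum C: (650/5500)²·0.639·0.361/71 = 4.53786e-05
  stratum D: (1800/5500)²·0.821·0.179/301 = 5.22937e-05
  stratum E: (250/5500)²·0.541·0.459/36 = 1.42515e-05
V̂(p̂_st) = 0.000269374; SE = √V̂ = 0.0164126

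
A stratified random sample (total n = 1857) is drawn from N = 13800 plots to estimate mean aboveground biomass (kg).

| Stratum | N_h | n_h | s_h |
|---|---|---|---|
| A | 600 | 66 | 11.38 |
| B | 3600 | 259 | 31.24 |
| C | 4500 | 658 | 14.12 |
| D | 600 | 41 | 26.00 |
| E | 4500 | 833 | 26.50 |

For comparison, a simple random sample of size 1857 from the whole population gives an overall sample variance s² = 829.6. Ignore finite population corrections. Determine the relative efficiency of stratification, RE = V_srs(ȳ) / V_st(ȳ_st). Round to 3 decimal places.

V̂(ȳ_st) = Σ W_h² s_h²/n_h, with W_h = N_h/N and N = 13800:
  stratum A: (600/13800)²·11.38²/66 = 0.00370924
  stratum B: (3600/13800)²·31.24²/259 = 0.25643
  stratum C: (4500/13800)²·14.12²/658 = 0.0322189
  stratum D: (600/13800)²·26.00²/41 = 0.0311679
  stratum E: (4500/13800)²·26.50²/833 = 0.0896424
V_st = 0.413169
V_srs = s²/n = 829.6/1857 = 0.446742
Relative efficiency = V_srs / V_st = 0.446742/0.413169 = 1.0813

RE ≈ 1.081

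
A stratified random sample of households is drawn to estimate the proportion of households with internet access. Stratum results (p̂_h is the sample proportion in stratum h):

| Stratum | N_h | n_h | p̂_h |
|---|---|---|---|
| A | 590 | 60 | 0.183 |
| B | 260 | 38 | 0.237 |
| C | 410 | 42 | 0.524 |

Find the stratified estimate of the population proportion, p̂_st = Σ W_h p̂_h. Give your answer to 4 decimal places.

p̂_st ≈ 0.3051

N = 1260; stratum weights W_h = N_h/N.
p̂_st = Σ W_h p̂_h = (590·0.183 + 260·0.237 + 410·0.524)/1260 = 0.30510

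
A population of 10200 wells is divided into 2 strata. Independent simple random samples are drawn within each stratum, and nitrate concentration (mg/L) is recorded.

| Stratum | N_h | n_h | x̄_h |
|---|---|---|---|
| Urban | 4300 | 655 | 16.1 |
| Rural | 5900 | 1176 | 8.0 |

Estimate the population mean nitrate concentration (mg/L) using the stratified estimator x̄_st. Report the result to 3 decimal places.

x̄_st ≈ 11.415

N = Σ N_h = 10200. Stratum weights W_h = N_h/N.
x̄_st = (4300·16.1 + 5900·8.0) / 10200 = 11.41471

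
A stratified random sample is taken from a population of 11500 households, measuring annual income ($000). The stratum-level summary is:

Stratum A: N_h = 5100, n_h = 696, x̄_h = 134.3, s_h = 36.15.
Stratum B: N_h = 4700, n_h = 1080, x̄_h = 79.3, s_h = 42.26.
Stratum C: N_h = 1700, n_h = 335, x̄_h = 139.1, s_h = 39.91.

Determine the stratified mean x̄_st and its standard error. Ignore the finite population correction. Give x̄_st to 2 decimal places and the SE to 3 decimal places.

x̄_st ≈ 112.53, SE ≈ 0.866

x̄_st = Σ W_h x̄_h = (5100·134.3 + 4700·79.3 + 1700·139.1)/11500 = 112.53130
V̂(x̄_st) = Σ W_h² s_h²/n_h, with W_h = N_h/N and N = 11500:
  stratum A: (5100/11500)²·36.15²/696 = 0.369277
  stratum B: (4700/11500)²·42.26²/1080 = 0.276207
  stratum C: (1700/11500)²·39.91²/335 = 0.103901
V̂(x̄_st) = 0.749385
SE(x̄_st) = √0.749385 = 0.865671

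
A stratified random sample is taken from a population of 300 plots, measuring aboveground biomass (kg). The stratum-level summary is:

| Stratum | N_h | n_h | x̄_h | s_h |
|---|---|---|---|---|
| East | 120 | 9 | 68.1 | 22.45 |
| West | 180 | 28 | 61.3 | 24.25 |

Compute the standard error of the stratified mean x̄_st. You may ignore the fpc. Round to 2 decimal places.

SE(x̄_st) ≈ 4.06

V̂(x̄_st) = Σ W_h² s_h²/n_h, with W_h = N_h/N and N = 300:
  stratum East: (120/300)²·22.45²/9 = 8.96004
  stratum West: (180/300)²·24.25²/28 = 7.5608
V̂(x̄_st) = 16.5208
SE(x̄_st) = √16.5208 = 4.06458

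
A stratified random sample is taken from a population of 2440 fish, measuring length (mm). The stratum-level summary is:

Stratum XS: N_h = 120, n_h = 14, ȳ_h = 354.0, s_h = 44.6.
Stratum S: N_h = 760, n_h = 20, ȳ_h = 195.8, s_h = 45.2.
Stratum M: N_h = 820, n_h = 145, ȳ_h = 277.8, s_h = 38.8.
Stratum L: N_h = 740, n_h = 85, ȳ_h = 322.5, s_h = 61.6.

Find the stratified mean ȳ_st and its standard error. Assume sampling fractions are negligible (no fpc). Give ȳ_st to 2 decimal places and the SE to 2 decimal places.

ȳ_st ≈ 269.56, SE ≈ 3.94

ȳ_st = Σ W_h ȳ_h = (120·354.0 + 760·195.8 + 820·277.8 + 740·322.5)/2440 = 269.56311
V̂(ȳ_st) = Σ W_h² s_h²/n_h, with W_h = N_h/N and N = 2440:
  stratum XS: (120/2440)²·44.6²/14 = 0.343656
  stratum S: (760/2440)²·45.2²/20 = 9.91047
  stratum M: (820/2440)²·38.8²/145 = 1.17258
  stratum L: (740/2440)²·61.6²/85 = 4.10607
V̂(ȳ_st) = 15.5328
SE(ȳ_st) = √15.5328 = 3.94117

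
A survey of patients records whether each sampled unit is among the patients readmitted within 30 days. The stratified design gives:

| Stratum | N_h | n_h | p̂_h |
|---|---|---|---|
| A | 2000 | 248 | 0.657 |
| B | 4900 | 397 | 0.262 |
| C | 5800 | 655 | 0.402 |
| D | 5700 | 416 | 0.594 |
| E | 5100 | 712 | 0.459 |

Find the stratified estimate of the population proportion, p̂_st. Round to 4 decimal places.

p̂_st ≈ 0.4535

N = 23500; stratum weights W_h = N_h/N.
p̂_st = Σ W_h p̂_h = (2000·0.657 + 4900·0.262 + 5800·0.402 + 5700·0.594 + 5100·0.459)/23500 = 0.45345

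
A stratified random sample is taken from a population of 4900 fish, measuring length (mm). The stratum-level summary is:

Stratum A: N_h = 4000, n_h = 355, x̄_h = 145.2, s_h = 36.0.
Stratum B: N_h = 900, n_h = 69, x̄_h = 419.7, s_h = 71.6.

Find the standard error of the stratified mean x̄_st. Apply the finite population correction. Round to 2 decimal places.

SE(x̄_st) ≈ 2.13

V̂(x̄_st) = Σ W_h² (1 − n_h/N_h) s_h²/n_h, with W_h = N_h/N and N = 4900:
  stratum A: (4000/4900)²·(1 − 355/4000)·36.0²/355 = 2.21688
  stratum B: (900/4900)²·(1 − 69/900)·71.6²/69 = 2.31435
V̂(x̄_st) = 4.53123
SE(x̄_st) = √4.53123 = 2.12867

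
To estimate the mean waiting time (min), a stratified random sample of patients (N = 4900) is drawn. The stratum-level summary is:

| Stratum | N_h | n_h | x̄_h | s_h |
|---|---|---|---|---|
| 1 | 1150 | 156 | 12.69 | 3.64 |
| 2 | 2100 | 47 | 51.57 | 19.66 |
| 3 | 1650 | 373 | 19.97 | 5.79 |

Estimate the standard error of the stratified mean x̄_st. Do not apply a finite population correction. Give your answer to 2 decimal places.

SE(x̄_st) ≈ 1.24

V̂(x̄_st) = Σ W_h² s_h²/n_h, with W_h = N_h/N and N = 4900:
  stratum 1: (1150/4900)²·3.64²/156 = 0.00467823
  stratum 2: (2100/4900)²·19.66²/47 = 1.51048
  stratum 3: (1650/4900)²·5.79²/373 = 0.0101912
V̂(x̄_st) = 1.52535
SE(x̄_st) = √1.52535 = 1.23505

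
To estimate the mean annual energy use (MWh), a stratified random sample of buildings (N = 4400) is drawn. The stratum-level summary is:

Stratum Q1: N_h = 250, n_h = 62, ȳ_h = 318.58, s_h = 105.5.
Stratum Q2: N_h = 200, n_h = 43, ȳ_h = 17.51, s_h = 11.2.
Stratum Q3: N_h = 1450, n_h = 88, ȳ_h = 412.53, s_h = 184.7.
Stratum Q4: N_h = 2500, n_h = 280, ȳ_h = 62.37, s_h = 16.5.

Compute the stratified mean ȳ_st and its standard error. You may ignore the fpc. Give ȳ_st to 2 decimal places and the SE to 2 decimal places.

ȳ_st = Σ W_h ȳ_h = (250·318.58 + 200·17.51 + 1450·412.53 + 2500·62.37)/4400 = 190.28193
V̂(ȳ_st) = Σ W_h² s_h²/n_h, with W_h = N_h/N and N = 4400:
  stratum Q1: (250/4400)²·105.5²/62 = 0.579546
  stratum Q2: (200/4400)²·11.2²/43 = 0.00602729
  stratum Q3: (1450/4400)²·184.7²/88 = 42.1
  stratum Q4: (2500/4400)²·16.5²/280 = 0.313895
V̂(ȳ_st) = 42.9994
SE(ȳ_st) = √42.9994 = 6.5574

ȳ_st ≈ 190.28, SE ≈ 6.56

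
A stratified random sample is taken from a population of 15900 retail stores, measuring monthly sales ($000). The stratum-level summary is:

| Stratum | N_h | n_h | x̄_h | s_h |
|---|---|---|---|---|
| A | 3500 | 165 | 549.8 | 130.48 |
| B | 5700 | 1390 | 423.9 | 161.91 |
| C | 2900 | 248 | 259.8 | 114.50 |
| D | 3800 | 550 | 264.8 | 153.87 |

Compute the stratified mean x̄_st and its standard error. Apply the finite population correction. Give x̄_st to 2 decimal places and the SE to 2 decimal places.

x̄_st ≈ 383.66, SE ≈ 3.21

x̄_st = Σ W_h x̄_h = (3500·549.8 + 5700·423.9 + 2900·259.8 + 3800·264.8)/15900 = 383.65975
V̂(x̄_st) = Σ W_h² (1 − n_h/N_h) s_h²/n_h, with W_h = N_h/N and N = 15900:
  stratum A: (3500/15900)²·(1 − 165/3500)·130.48²/165 = 4.76402
  stratum B: (5700/15900)²·(1 − 1390/5700)·161.91²/1390 = 1.8327
  stratum C: (2900/15900)²·(1 − 248/2900)·114.50²/248 = 1.60819
  stratum D: (3800/15900)²·(1 − 550/3800)·153.87²/550 = 2.1029
V̂(x̄_st) = 10.3078
SE(x̄_st) = √10.3078 = 3.21058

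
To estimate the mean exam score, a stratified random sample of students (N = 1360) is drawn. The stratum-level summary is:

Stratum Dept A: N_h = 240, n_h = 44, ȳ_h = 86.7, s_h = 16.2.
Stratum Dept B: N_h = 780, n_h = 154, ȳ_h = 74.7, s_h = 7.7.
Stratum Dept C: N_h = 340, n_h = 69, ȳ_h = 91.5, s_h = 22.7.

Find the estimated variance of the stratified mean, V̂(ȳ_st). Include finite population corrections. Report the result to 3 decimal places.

V̂(ȳ_st) ≈ 0.625

V̂(ȳ_st) = Σ W_h² (1 − n_h/N_h) s_h²/n_h, with W_h = N_h/N and N = 1360:
  stratum Dept A: (240/1360)²·(1 − 44/240)·16.2²/44 = 0.151693
  stratum Dept B: (780/1360)²·(1 − 154/780)·7.7²/154 = 0.101637
  stratum Dept C: (340/1360)²·(1 − 69/340)·22.7²/69 = 0.372026
V̂(ȳ_st) = 0.625356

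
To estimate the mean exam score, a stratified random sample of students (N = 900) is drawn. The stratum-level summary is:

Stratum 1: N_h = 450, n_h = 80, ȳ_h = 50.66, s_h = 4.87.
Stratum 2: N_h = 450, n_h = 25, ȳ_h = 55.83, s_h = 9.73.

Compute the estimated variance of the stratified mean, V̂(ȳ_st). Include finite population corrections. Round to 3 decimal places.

V̂(ȳ_st) = Σ W_h² (1 − n_h/N_h) s_h²/n_h, with W_h = N_h/N and N = 900:
  stratum 1: (450/900)²·(1 − 80/450)·4.87²/80 = 0.0609393
  stratum 2: (450/900)²·(1 − 25/450)·9.73²/25 = 0.894133
V̂(ȳ_st) = 0.955072

V̂(ȳ_st) ≈ 0.955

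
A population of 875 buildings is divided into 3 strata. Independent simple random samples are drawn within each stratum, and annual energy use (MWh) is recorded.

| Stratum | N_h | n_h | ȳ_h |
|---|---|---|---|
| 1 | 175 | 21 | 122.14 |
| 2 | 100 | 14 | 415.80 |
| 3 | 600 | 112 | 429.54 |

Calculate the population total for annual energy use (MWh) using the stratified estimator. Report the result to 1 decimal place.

τ̂_st = Σ N_h ȳ_h = 175·122.14 + 100·415.80 + 600·429.54 = 320678.5

τ̂_st ≈ 320678.5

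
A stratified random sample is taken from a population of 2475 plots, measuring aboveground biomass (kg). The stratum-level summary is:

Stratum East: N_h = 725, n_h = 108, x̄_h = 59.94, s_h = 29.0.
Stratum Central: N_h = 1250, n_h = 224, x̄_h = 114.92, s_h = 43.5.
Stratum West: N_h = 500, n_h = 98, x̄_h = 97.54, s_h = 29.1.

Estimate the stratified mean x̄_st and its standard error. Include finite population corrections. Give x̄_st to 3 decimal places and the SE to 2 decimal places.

x̄_st ≈ 95.304, SE ≈ 1.62

x̄_st = Σ W_h x̄_h = (725·59.94 + 1250·114.92 + 500·97.54)/2475 = 95.30364
V̂(x̄_st) = Σ W_h² (1 − n_h/N_h) s_h²/n_h, with W_h = N_h/N and N = 2475:
  stratum East: (725/2475)²·(1 − 108/725)·29.0²/108 = 0.56865
  stratum Central: (1250/2475)²·(1 − 224/1250)·43.5²/224 = 1.76863
  stratum West: (500/2475)²·(1 − 98/500)·29.1²/98 = 0.283534
V̂(x̄_st) = 2.62082
SE(x̄_st) = √2.62082 = 1.61889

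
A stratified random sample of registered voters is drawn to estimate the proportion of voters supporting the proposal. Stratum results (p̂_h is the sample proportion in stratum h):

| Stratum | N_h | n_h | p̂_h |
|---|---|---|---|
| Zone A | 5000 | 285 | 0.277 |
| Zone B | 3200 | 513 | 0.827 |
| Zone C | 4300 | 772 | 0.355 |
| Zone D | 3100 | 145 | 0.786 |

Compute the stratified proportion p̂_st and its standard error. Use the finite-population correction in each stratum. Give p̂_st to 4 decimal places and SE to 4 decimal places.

p̂_st ≈ 0.5125, SE ≈ 0.0119

N = 15600; stratum weights W_h = N_h/N.
p̂_st = Σ W_h p̂_h = (5000·0.277 + 3200·0.827 + 4300·0.355 + 3100·0.786)/15600 = 0.51247
V̂(p̂_st) = Σ W_h² (1 − n_h/N_h) p̂_h(1−p̂_h)/(n_h−1):
  stratum Zone A: (5000/15600)²·(1 − 285/5000)·0.277·0.723/284 = 6.83128e-05
  stratum Zone B: (3200/15600)²·(1 − 513/3200)·0.827·0.173/512 = 9.87302e-06
  stratum Zone C: (4300/15600)²·(1 − 772/4300)·0.355·0.645/771 = 1.85132e-05
  stratum Zone D: (3100/15600)²·(1 − 145/3100)·0.786·0.214/144 = 4.39687e-05
V̂(p̂_st) = 0.000140668; SE = √V̂ = 0.0118603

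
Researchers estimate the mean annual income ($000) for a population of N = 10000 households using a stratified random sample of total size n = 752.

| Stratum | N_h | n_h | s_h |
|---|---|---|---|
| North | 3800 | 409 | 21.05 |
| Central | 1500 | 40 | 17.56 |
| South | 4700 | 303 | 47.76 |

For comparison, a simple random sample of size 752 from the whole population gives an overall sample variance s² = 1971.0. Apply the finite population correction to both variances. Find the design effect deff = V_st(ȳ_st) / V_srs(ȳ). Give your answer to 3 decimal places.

deff ≈ 0.769

V̂(ȳ_st) = Σ W_h² (1 − n_h/N_h) s_h²/n_h, with W_h = N_h/N and N = 10000:
  stratum North: (3800/10000)²·(1 − 409/3800)·21.05²/409 = 0.139602
  stratum Central: (1500/10000)²·(1 − 40/1500)·17.56²/40 = 0.168824
  stratum South: (4700/10000)²·(1 − 303/4700)·47.76²/303 = 1.55575
V_st = 1.86418
V_srs = (1 − 752/10000)·1971.0/752 = 2.42391
deff = V_st / V_srs = 1.86418/2.42391 = 0.7691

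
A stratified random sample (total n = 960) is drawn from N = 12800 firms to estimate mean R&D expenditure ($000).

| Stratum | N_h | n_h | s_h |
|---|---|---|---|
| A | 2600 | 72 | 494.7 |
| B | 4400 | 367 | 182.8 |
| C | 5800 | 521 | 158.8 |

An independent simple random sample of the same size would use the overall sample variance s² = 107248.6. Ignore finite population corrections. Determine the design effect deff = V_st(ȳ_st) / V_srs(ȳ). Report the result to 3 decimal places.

V̂(ȳ_st) = Σ W_h² s_h²/n_h, with W_h = N_h/N and N = 12800:
  stratum A: (2600/12800)²·494.7²/72 = 140.242
  stratum B: (4400/12800)²·182.8²/367 = 10.759
  stratum C: (5800/12800)²·158.8²/521 = 9.93801
V_st = 160.939
V_srs = s²/n = 107248.6/960 = 111.717
deff = V_st / V_srs = 160.939/111.717 = 1.4406

deff ≈ 1.441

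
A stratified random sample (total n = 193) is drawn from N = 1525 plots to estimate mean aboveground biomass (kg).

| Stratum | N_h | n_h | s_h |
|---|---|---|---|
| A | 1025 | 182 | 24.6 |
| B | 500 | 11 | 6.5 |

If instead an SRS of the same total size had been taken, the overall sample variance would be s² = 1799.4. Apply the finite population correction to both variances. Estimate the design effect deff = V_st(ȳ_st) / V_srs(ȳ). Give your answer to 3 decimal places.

deff ≈ 0.201

V̂(ȳ_st) = Σ W_h² (1 − n_h/N_h) s_h²/n_h, with W_h = N_h/N and N = 1525:
  stratum A: (1025/1525)²·(1 − 182/1025)·24.6²/182 = 1.23541
  stratum B: (500/1525)²·(1 − 11/500)·6.5²/11 = 0.403806
V_st = 1.63921
V_srs = (1 − 193/1525)·1799.4/193 = 8.14338
deff = V_st / V_srs = 1.63921/8.14338 = 0.2013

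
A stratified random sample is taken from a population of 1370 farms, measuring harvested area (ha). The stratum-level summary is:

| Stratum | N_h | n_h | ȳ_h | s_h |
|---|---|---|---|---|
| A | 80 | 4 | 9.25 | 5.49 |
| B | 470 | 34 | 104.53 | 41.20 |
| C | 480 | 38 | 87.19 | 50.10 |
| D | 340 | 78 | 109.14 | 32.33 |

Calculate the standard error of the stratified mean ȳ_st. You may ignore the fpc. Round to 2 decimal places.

V̂(ȳ_st) = Σ W_h² s_h²/n_h, with W_h = N_h/N and N = 1370:
  stratum A: (80/1370)²·5.49²/4 = 0.0256935
  stratum B: (470/1370)²·41.20²/34 = 5.87584
  stratum C: (480/1370)²·50.10²/38 = 8.10836
  stratum D: (340/1370)²·32.33²/78 = 0.825341
V̂(ȳ_st) = 14.8352
SE(ȳ_st) = √14.8352 = 3.85165

SE(ȳ_st) ≈ 3.85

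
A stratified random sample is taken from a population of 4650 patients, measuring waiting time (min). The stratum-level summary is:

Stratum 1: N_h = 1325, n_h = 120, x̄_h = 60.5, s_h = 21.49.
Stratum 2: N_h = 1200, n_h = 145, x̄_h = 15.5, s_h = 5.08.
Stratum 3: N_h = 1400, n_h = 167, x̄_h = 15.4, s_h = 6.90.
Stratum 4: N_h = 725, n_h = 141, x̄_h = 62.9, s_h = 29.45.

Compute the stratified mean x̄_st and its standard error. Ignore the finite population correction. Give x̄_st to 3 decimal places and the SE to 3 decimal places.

x̄_st = Σ W_h x̄_h = (1325·60.5 + 1200·15.5 + 1400·15.4 + 725·62.9)/4650 = 35.68280
V̂(x̄_st) = Σ W_h² s_h²/n_h, with W_h = N_h/N and N = 4650:
  stratum 1: (1325/4650)²·21.49²/120 = 0.312477
  stratum 2: (1200/4650)²·5.08²/145 = 0.0118527
  stratum 3: (1400/4650)²·6.90²/167 = 0.0258423
  stratum 4: (725/4650)²·29.45²/141 = 0.149528
V̂(x̄_st) = 0.499699
SE(x̄_st) = √0.499699 = 0.706894

x̄_st ≈ 35.683, SE ≈ 0.707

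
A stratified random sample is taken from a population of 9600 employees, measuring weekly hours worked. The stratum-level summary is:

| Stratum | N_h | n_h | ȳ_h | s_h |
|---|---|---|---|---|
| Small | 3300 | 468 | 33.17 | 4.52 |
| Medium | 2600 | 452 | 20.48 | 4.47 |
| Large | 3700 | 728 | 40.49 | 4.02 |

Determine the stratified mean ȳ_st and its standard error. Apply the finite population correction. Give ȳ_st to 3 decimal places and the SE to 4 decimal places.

ȳ_st ≈ 32.554, SE ≈ 0.0988

ȳ_st = Σ W_h ȳ_h = (3300·33.17 + 2600·20.48 + 3700·40.49)/9600 = 32.55438
V̂(ȳ_st) = Σ W_h² (1 − n_h/N_h) s_h²/n_h, with W_h = N_h/N and N = 9600:
  stratum Small: (3300/9600)²·(1 − 468/3300)·4.52²/468 = 0.00442686
  stratum Medium: (2600/9600)²·(1 − 452/2600)·4.47²/452 = 0.00267881
  stratum Large: (3700/9600)²·(1 − 728/3700)·4.02²/728 = 0.00264868
V̂(ȳ_st) = 0.00975434
SE(ȳ_st) = √0.00975434 = 0.0987641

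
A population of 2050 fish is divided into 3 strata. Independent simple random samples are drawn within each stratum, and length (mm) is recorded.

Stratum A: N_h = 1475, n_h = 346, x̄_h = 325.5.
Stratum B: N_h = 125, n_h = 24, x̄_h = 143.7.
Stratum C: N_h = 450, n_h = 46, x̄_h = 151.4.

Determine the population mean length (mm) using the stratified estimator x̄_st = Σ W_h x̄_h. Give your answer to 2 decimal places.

x̄_st ≈ 276.20

N = Σ N_h = 2050. Stratum weights W_h = N_h/N.
x̄_st = (1475·325.5 + 125·143.7 + 450·151.4) / 2050 = 276.1976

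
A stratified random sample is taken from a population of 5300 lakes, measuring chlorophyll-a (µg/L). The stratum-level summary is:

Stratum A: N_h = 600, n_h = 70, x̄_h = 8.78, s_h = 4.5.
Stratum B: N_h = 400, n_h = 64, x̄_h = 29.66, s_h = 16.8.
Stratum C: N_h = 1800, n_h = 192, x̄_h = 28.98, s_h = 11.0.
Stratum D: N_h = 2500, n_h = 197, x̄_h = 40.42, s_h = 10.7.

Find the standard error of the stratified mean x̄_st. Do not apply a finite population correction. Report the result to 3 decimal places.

V̂(x̄_st) = Σ W_h² s_h²/n_h, with W_h = N_h/N and N = 5300:
  stratum A: (600/5300)²·4.5²/70 = 0.00370747
  stratum B: (400/5300)²·16.8²/64 = 0.0251193
  stratum C: (1800/5300)²·11.0²/192 = 0.0726905
  stratum D: (2500/5300)²·10.7²/197 = 0.129309
V̂(x̄_st) = 0.230826
SE(x̄_st) = √0.230826 = 0.480444

SE(x̄_st) ≈ 0.480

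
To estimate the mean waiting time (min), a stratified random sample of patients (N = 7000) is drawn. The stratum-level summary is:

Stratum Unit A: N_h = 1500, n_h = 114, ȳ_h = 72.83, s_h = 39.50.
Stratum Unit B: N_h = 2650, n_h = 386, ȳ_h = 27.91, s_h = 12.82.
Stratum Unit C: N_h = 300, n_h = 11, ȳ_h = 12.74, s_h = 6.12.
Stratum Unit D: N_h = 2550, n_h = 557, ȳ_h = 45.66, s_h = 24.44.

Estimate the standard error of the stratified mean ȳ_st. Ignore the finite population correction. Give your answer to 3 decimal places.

SE(ȳ_st) ≈ 0.915

V̂(ȳ_st) = Σ W_h² s_h²/n_h, with W_h = N_h/N and N = 7000:
  stratum Unit A: (1500/7000)²·39.50²/114 = 0.628457
  stratum Unit B: (2650/7000)²·12.82²/386 = 0.0610217
  stratum Unit C: (300/7000)²·6.12²/11 = 0.00625398
  stratum Unit D: (2550/7000)²·24.44²/557 = 0.142309
V̂(ȳ_st) = 0.838042
SE(ȳ_st) = √0.838042 = 0.915446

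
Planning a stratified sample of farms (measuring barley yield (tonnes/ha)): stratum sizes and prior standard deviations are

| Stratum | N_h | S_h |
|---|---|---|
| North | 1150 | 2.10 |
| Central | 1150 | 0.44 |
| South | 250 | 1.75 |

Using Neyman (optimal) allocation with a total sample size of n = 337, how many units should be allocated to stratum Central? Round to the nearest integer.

Neyman allocation: n_h = n · N_h S_h / Σ N_i S_i, with n = 337.
  stratum North: N_h·S_h = 1150·2.10 = 2415.00
  stratum Central: N_h·S_h = 1150·0.44 = 506.00
  stratum South: N_h·S_h = 250·1.75 = 437.50
Σ N_h S_h = 3358.50
n for stratum Central = 337·506.00/3358.50 = 50.773 → 51

51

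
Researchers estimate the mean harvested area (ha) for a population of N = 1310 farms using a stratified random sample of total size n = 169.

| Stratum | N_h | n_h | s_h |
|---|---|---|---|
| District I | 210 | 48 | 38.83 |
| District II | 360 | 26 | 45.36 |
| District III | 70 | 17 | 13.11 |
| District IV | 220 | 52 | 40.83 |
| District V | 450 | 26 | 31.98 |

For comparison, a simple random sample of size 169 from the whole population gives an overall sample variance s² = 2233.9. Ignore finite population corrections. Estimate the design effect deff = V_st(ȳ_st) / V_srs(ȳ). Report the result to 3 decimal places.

V̂(ȳ_st) = Σ W_h² s_h²/n_h, with W_h = N_h/N and N = 1310:
  stratum District I: (210/1310)²·38.83²/48 = 0.807216
  stratum District II: (360/1310)²·45.36²/26 = 5.97634
  stratum District III: (70/1310)²·13.11²/17 = 0.0288676
  stratum District IV: (220/1310)²·40.83²/52 = 0.904187
  stratum District V: (450/1310)²·31.98²/26 = 4.64158
V_st = 12.3582
V_srs = s²/n = 2233.9/169 = 13.2183
deff = V_st / V_srs = 12.3582/13.2183 = 0.9349

deff ≈ 0.935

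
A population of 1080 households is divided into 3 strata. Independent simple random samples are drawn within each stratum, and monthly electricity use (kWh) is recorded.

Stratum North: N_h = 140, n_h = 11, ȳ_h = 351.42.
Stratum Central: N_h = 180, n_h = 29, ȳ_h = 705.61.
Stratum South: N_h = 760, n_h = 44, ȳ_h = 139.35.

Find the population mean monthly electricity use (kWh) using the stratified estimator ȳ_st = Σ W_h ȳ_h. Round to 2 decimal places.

ȳ_st ≈ 261.22

N = Σ N_h = 1080. Stratum weights W_h = N_h/N.
ȳ_st = (140·351.42 + 180·705.61 + 760·139.35) / 1080 = 261.2172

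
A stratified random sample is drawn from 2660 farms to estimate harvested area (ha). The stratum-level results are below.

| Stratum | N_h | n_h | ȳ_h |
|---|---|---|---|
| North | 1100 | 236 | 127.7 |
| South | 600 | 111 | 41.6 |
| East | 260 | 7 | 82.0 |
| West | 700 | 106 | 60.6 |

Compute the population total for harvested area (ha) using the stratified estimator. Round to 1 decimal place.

τ̂_st = Σ N_h ȳ_h = 1100·127.7 + 600·41.6 + 260·82.0 + 700·60.6 = 229170.0

τ̂_st ≈ 229170.0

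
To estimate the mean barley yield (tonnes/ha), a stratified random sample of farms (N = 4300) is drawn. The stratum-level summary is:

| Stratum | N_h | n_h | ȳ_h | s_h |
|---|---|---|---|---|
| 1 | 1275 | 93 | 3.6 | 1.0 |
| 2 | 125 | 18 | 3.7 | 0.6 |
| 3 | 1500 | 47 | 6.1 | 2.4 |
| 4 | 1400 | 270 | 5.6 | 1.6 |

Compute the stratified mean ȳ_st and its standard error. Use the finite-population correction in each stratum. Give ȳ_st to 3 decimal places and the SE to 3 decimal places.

ȳ_st ≈ 5.126, SE ≈ 0.127

ȳ_st = Σ W_h ȳ_h = (1275·3.6 + 125·3.7 + 1500·6.1 + 1400·5.6)/4300 = 5.12616
V̂(ȳ_st) = Σ W_h² (1 − n_h/N_h) s_h²/n_h, with W_h = N_h/N and N = 4300:
  stratum 1: (1275/4300)²·(1 − 93/1275)·1.0²/93 = 0.000876411
  stratum 2: (125/4300)²·(1 − 18/125)·0.6²/18 = 1.44673e-05
  stratum 3: (1500/4300)²·(1 − 47/1500)·2.4²/47 = 0.0144459
  stratum 4: (1400/4300)²·(1 − 270/1400)·1.6²/270 = 0.000811233
V̂(ȳ_st) = 0.016148
SE(ȳ_st) = √0.016148 = 0.127075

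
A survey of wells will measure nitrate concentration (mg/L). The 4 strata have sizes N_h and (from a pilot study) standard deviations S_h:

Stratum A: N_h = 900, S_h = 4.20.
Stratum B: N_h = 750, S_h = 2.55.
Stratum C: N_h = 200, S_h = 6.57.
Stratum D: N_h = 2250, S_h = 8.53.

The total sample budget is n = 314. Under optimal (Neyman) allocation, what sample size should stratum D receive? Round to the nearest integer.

Neyman allocation: n_h = n · N_h S_h / Σ N_i S_i, with n = 314.
  stratum A: N_h·S_h = 900·4.20 = 3780.00
  stratum B: N_h·S_h = 750·2.55 = 1912.50
  stratum C: N_h·S_h = 200·6.57 = 1314.00
  stratum D: N_h·S_h = 2250·8.53 = 19192.50
Σ N_h S_h = 26199.00
n for stratum D = 314·19192.50/26199.00 = 230.026 → 230

230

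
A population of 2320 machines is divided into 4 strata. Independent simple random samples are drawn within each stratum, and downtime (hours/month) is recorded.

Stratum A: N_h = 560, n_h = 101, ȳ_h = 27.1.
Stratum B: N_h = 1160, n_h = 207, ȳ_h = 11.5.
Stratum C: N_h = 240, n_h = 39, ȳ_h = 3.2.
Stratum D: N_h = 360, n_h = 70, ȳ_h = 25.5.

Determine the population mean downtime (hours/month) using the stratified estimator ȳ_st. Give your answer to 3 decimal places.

ȳ_st ≈ 16.579

N = Σ N_h = 2320. Stratum weights W_h = N_h/N.
ȳ_st = (560·27.1 + 1160·11.5 + 240·3.2 + 360·25.5) / 2320 = 16.57931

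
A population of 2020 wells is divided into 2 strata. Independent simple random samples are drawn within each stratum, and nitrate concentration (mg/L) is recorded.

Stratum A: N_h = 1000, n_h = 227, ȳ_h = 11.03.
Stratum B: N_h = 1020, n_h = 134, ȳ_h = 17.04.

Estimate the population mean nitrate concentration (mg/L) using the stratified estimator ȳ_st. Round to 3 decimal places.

N = Σ N_h = 2020. Stratum weights W_h = N_h/N.
ȳ_st = (1000·11.03 + 1020·17.04) / 2020 = 14.06475

ȳ_st ≈ 14.065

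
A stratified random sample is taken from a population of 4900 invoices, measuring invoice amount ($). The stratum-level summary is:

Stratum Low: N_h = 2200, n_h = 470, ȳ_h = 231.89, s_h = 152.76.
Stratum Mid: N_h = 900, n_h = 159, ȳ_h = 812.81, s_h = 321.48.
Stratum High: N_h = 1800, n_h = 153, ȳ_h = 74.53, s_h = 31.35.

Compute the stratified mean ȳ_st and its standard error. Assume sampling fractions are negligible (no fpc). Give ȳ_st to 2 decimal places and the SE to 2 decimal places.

ȳ_st = Σ W_h ȳ_h = (2200·231.89 + 900·812.81 + 1800·74.53)/4900 = 280.78388
V̂(ȳ_st) = Σ W_h² s_h²/n_h, with W_h = N_h/N and N = 4900:
  stratum Low: (2200/4900)²·152.76²/470 = 10.0086
  stratum Mid: (900/4900)²·321.48²/159 = 21.9282
  stratum High: (1800/4900)²·31.35²/153 = 0.866835
V̂(ȳ_st) = 32.8037
SE(ȳ_st) = √32.8037 = 5.72745

ȳ_st ≈ 280.78, SE ≈ 5.73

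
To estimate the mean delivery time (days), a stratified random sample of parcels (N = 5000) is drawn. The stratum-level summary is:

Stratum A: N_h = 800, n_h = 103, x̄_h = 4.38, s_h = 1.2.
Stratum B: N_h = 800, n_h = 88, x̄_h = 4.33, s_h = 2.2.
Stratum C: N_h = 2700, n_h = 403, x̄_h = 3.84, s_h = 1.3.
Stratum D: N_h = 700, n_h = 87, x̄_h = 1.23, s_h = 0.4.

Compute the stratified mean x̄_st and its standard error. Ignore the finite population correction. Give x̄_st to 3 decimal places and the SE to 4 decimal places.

x̄_st = Σ W_h x̄_h = (800·4.38 + 800·4.33 + 2700·3.84 + 700·1.23)/5000 = 3.63940
V̂(x̄_st) = Σ W_h² s_h²/n_h, with W_h = N_h/N and N = 5000:
  stratum A: (800/5000)²·1.2²/103 = 0.000357903
  stratum B: (800/5000)²·2.2²/88 = 0.001408
  stratum C: (2700/5000)²·1.3²/403 = 0.00122284
  stratum D: (700/5000)²·0.4²/87 = 3.6046e-05
V̂(x̄_st) = 0.00302479
SE(x̄_st) = √0.00302479 = 0.0549981

x̄_st ≈ 3.639, SE ≈ 0.0550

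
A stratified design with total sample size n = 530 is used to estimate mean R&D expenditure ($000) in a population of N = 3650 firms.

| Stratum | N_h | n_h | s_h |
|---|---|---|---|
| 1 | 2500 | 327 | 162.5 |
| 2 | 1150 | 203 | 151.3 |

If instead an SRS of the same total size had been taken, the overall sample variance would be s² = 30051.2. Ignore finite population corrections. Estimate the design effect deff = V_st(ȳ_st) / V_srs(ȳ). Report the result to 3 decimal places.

deff ≈ 0.866

V̂(ȳ_st) = Σ W_h² s_h²/n_h, with W_h = N_h/N and N = 3650:
  stratum 1: (2500/3650)²·162.5²/327 = 37.8838
  stratum 2: (1150/3650)²·151.3²/203 = 11.1942
V_st = 49.0779
V_srs = s²/n = 30051.2/530 = 56.7004
deff = V_st / V_srs = 49.0779/56.7004 = 0.8656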